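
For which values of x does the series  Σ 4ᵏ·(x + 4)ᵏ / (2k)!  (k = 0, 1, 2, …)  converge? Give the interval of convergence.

(−∞, ∞)

Ratio test: |a_{k+1}/a_k| = 4 · 1/[(2k+1)·(2k+2)] → 0 as k → ∞.
The limit is 0, so the series converges for all x; R = ∞.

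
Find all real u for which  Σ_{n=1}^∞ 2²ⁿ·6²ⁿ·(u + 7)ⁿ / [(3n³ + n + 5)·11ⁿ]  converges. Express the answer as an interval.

The ratio of consecutive coefficients is [(3n³ + n + 5)/(3(n+1)³ + (n+1) + 5)] · 4·36/11 → 144/11.
Thus R = 1/(144/11) = 11/144.
When u = -997/144, the terms are on the order of 1/n³, so the series converges absolutely by comparison with the p-series (p = 3 > 1).
When u = -1019/144, the series is dominated by a constant times Σ 1/n³, which converges (p = 3 > 1).

[-1019/144, -997/144]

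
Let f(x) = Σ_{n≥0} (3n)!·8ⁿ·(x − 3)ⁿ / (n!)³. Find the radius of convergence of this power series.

R = 1/216

Apply the ratio test: |a_{n+1}| / |a_n| = (3n+1)·(3n+2)·(3n+3)/(n+1)³ · 8, which tends to 216 as n → ∞.
Thus R = 1/(216) = 1/216.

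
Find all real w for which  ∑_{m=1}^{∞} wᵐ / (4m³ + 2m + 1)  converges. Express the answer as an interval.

[-1, 1]

The ratio of consecutive coefficients is (4m³ + 2m + 1)/(4(m+1)³ + 2(m+1) + 1) → 1.
Convergence for |w| < 1, so R = 1.
When w = 1, the terms are on the order of 1/m³, so the series converges absolutely by comparison with the p-series (p = 3 > 1).
Endpoint w = -1: absolute convergence follows by limit comparison with Σ 1/m³.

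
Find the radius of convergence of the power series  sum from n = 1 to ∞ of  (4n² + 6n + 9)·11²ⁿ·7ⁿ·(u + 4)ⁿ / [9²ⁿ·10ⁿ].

R = 810/847

Ratio test: |a_{n+1}/a_n| = [(4(n+1)² + 6(n+1) + 9)/(4n² + 6n + 9)] · 121·7/(81·10) → 847/810 as n → ∞.
Convergence for |u + 4| · 847/810 < 1, i.e. |u + 4| < 810/847. So R = 810/847.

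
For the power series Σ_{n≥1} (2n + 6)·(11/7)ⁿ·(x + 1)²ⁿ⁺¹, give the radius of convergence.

R = √77/11

The ratio of consecutive coefficients is [(2(n+1) + 6)/(2n + 6)] · 11/7 → 11/7.
Writing y = (x + 1)², the series in y has radius 7/11, so |x + 1| < √(7/11) and R = √77/11.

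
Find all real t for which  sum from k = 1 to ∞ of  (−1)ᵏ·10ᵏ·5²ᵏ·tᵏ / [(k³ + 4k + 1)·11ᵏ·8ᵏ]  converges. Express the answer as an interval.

Ratio test: |a_{k+1}/a_k| = [(k³ + 4k + 1)/((k+1)³ + 4(k+1) + 1)] · 10·25/(11·8) → 125/44 as k → ∞.
Convergence for |t| · 125/44 < 1, i.e. |t| < 44/125. So R = 44/125.
Check t = 44/125: the terms are on the order of 1/k³, so the series converges absolutely by comparison with the p-series (p = 3 > 1).
At t = -44/125: absolute convergence follows by limit comparison with Σ 1/k³.

[-44/125, 44/125]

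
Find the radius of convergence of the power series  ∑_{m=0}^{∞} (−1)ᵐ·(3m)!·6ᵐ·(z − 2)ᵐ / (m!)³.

Ratio test: |a_{m+1}/a_m| = (3m+1)·(3m+2)·(3m+3)/(m+1)³ · 6 → 162 as m → ∞.
Thus R = 1/(162) = 1/162.

R = 1/162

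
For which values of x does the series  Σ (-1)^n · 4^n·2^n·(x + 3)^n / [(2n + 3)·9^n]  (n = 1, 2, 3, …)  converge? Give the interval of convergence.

Ratio test: |a_{n+1}/a_n| = [(2n + 3)/(2(n+1) + 3)] · 4·2/9 → 8/9 as n → ∞.
Hence the series converges for |x + 3| < 1/(8/9) = 9/8, so the radius of convergence is 9/8.
At x = -15/8: an alternating series whose terms decrease to 0 in absolute value, so it converges by the Leibniz criterion.
When x = -33/8, comparison with the harmonic series Σ 1/n shows the series diverges.

(-33/8, -15/8]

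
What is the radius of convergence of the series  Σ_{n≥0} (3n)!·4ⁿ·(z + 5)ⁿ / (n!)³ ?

R = 1/108

Apply the ratio test: |a_{n+1}| / |a_n| = (3n+1)·(3n+2)·(3n+3)/(n+1)³ · 4, which tends to 108 as n → ∞.
Hence the series converges for |z + 5| < 1/(108) = 1/108, so the radius of convergence is 1/108.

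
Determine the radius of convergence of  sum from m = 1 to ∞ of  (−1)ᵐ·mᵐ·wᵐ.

R = 0

By the Cauchy root test, |a_m|^(1/m) = m → ∞.
Since the m-th root of |a_m| is unbounded, the series converges only at w = 0; R = 0.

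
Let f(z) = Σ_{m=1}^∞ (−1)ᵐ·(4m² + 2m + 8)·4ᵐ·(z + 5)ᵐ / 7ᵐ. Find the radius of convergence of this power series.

By the ratio test, |a_{m+1}/a_m| = [(4(m+1)² + 2(m+1) + 8)/(4m² + 2m + 8)] · 4/7 → 4/7.
Convergence for |z + 5| · 4/7 < 1, i.e. |z + 5| < 7/4. So R = 7/4.

R = 7/4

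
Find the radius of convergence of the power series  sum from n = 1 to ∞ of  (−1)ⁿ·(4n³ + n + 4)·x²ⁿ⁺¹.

The ratio of consecutive coefficients is (4(n+1)³ + (n+1) + 4)/(4n³ + n + 4) → 1.
Since the exponent of x increases by 2 each term, convergence requires |x|² < 1, hence R = 1.

R = 1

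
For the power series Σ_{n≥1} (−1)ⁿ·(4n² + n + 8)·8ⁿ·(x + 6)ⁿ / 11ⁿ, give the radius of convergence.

By the ratio test, |a_{n+1}/a_n| = [(4(n+1)² + (n+1) + 8)/(4n² + n + 8)] · 8/11 → 8/11.
Convergence for |x + 6| · 8/11 < 1, i.e. |x + 6| < 11/8. So R = 11/8.

R = 11/8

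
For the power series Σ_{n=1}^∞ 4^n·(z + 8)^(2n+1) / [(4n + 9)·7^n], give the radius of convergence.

By the ratio test, |a_{n+1}/a_n| = [(4n + 9)/(4(n+1) + 9)] · 4/7 → 4/7.
Since the exponent of (z + 8) increases by 2 each term, convergence requires |z + 8|² < 7/4, hence R = √7/2.

R = √7/2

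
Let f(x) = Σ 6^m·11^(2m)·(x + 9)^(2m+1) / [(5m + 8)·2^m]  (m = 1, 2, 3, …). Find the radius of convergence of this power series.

Ratio test: |a_{m+1}/a_m| = [(5m + 8)/(5(m+1) + 8)] · 6·121/2 → 363 as m → ∞.
Writing y = (x + 9)², the series in y has radius 1/363, so |x + 9| < √(1/363) and R = √3/33.

R = √3/33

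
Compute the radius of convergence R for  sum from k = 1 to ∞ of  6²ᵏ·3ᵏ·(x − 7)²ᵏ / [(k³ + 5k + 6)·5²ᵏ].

By the ratio test, |a_{k+1}/a_k| = [(k³ + 5k + 6)/((k+1)³ + 5(k+1) + 6)] · 36·3/25 → 108/25.
Writing y = (x − 7)², the series in y has radius 25/108, so |x − 7| < √(25/108) and R = 5√3/18.

R = 5√3/18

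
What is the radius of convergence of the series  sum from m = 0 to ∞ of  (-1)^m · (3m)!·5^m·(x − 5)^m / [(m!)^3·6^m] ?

Apply the ratio test: |a_{m+1}| / |a_m| = (3m+1)·(3m+2)·(3m+3)/(m+1)³ · 5/6, which tends to 45/2 as m → ∞.
The series converges when 45/2 · |x − 5| < 1, giving R = 2/45.

R = 2/45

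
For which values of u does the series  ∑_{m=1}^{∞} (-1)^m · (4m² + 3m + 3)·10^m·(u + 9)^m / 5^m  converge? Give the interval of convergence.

Apply the ratio test: |a_{m+1}| / |a_m| = [(4(m+1)² + 3(m+1) + 3)/(4m² + 3m + 3)] · 10/5, which tends to 2 as m → ∞.
Convergence for |u + 9| · 2 < 1, i.e. |u + 9| < 1/2. So R = 1/2.
At u = -17/2: the m-th term does not approach 0; divergence by the term test.
Check u = -19/2: the terms have absolute value of order m², which does not tend to 0, so the series diverges by the divergence test.

(-19/2, -17/2)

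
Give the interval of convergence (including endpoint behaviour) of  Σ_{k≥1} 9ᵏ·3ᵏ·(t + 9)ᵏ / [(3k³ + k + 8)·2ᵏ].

[-245/27, -241/27]

Apply the ratio test: |a_{k+1}| / |a_k| = [(3k³ + k + 8)/(3(k+1)³ + (k+1) + 8)] · 9·3/2, which tends to 27/2 as k → ∞.
Convergence for |t + 9| · 27/2 < 1, i.e. |t + 9| < 2/27. So R = 2/27.
Check t = -241/27: the series is dominated by a constant times Σ 1/k³, which converges (p = 3 > 1).
Endpoint t = -245/27: the series is dominated by a constant times Σ 1/k³, which converges (p = 3 > 1).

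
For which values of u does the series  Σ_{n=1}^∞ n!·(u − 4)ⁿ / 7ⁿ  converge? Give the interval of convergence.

The ratio of consecutive coefficients is (n+1) · 1/7 → ∞.
The ratio grows without bound, so the series diverges whenever (u − 4) ≠ 0; it converges only at u = 4. R = 0.

{4}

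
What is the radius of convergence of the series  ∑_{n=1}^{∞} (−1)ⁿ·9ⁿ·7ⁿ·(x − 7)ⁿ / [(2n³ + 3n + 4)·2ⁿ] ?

Ratio test: |a_{n+1}/a_n| = [(2n³ + 3n + 4)/(2(n+1)³ + 3(n+1) + 4)] · 9·7/2 → 63/2 as n → ∞.
Convergence for |x − 7| · 63/2 < 1, i.e. |x − 7| < 2/63. So R = 2/63.

R = 2/63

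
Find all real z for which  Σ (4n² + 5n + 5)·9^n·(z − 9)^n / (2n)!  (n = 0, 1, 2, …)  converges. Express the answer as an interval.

Apply the ratio test: |a_{n+1}| / |a_n| = (4(n+1)² + 5(n+1) + 5)/(4n² + 5n + 5) · 9 · 1/[(2n+1)·(2n+2)], which tends to 0 as n → ∞.
The limit is 0, so the series converges for all z; R = ∞.

(−∞, ∞)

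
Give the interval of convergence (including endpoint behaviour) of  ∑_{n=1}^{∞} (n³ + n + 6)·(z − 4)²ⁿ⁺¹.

(3, 5)

Apply the ratio test: |a_{n+1}| / |a_n| = ((n+1)³ + (n+1) + 6)/(n³ + n + 6), which tends to 1 as n → ∞.
Since the exponent of (z − 4) increases by 2 each term, convergence requires |z − 4|² < 1, hence R = 1.
At z = 5: the terms have absolute value of order n³, which does not tend to 0, so the series diverges by the divergence test.
Endpoint z = 3: the terms do not tend to 0, so the series diverges.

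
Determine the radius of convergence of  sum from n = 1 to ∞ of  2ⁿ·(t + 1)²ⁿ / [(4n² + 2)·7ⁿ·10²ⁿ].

R = 5√14

Ratio test: |a_{n+1}/a_n| = [(4n² + 2)/(4(n+1)² + 2)] · 2/(7·100) → 1/350 as n → ∞.
Successive powers of (t + 1) differ by 2, so the series converges when |t + 1|² · 1/350 < 1, i.e. |t + 1| < √(350). So R = 5√14.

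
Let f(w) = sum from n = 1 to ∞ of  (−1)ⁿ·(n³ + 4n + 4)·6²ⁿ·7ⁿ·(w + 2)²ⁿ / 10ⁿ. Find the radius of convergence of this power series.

R = √70/42

Ratio test: |a_{n+1}/a_n| = [((n+1)³ + 4(n+1) + 4)/(n³ + 4n + 4)] · 36·7/10 → 126/5 as n → ∞.
Since the exponent of (w + 2) increases by 2 each term, convergence requires |w + 2|² < 5/126, hence R = √70/42.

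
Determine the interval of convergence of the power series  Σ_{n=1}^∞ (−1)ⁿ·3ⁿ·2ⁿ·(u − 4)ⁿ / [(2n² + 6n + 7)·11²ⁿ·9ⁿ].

By the ratio test, |a_{n+1}/a_n| = [(2n² + 6n + 7)/(2(n+1)² + 6(n+1) + 7)] · 3·2/(121·9) → 2/363.
Convergence for |u − 4| · 2/363 < 1, i.e. |u − 4| < 363/2. So R = 363/2.
Endpoint u = 371/2: absolute convergence follows by limit comparison with Σ 1/n².
Check u = -355/2: the series is dominated by a constant times Σ 1/n², which converges (p = 2 > 1).

[-355/2, 371/2]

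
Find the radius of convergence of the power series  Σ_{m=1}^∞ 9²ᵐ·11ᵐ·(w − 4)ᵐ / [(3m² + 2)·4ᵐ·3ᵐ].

R = 4/297

Apply the ratio test: |a_{m+1}| / |a_m| = [(3m² + 2)/(3(m+1)² + 2)] · 81·11/(4·3), which tends to 297/4 as m → ∞.
Convergence for |w − 4| · 297/4 < 1, i.e. |w − 4| < 4/297. So R = 4/297.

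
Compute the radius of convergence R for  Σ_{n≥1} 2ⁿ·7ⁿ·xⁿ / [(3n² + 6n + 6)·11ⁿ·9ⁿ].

The ratio of consecutive coefficients is [(3n² + 6n + 6)/(3(n+1)² + 6(n+1) + 6)] · 2·7/(11·9) → 14/99.
Convergence for |x| · 14/99 < 1, i.e. |x| < 99/14. So R = 99/14.

R = 99/14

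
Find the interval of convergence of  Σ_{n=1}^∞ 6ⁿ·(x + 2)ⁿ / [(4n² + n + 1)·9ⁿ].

By the ratio test, |a_{n+1}/a_n| = [(4n² + n + 1)/(4(n+1)² + (n+1) + 1)] · 6/9 → 2/3.
Hence the series converges for |x + 2| < 1/(2/3) = 3/2, so the radius of convergence is 3/2.
At x = -1/2: absolute convergence follows by limit comparison with Σ 1/n².
Check x = -7/2: the terms are on the order of 1/n², so the series converges absolutely by comparison with the p-series (p = 2 > 1).

[-7/2, -1/2]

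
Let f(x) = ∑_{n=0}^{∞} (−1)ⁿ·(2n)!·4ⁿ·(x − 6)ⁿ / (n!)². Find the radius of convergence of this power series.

R = 1/16

Ratio test: |a_{n+1}/a_n| = (2n+1)·(2n+2)/(n+1)² · 4 → 16 as n → ∞.
The series converges when 16 · |x − 6| < 1, giving R = 1/16.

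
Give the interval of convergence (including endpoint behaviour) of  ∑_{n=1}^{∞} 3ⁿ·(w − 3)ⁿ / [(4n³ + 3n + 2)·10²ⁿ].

The ratio of consecutive coefficients is [(4n³ + 3n + 2)/(4(n+1)³ + 3(n+1) + 2)] · 3/100 → 3/100.
Hence the series converges for |w − 3| < 1/(3/100) = 100/3, so the radius of convergence is 100/3.
At w = 109/3: the terms are on the order of 1/n³, so the series converges absolutely by comparison with the p-series (p = 3 > 1).
When w = -91/3, absolute convergence follows by limit comparison with Σ 1/n³.

[-91/3, 109/3]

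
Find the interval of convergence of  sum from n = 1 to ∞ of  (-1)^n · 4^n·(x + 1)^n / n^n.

(−∞, ∞)

By the Cauchy root test, |a_n|^(1/n) = 4/n → 0.
Since the n-th root of |a_n| tends to 0, the series converges for all real x; R = ∞.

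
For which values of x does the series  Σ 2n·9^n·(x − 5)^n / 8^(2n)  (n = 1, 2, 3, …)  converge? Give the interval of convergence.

The ratio of consecutive coefficients is [2(n+1)/2n] · 9/64 → 9/64.
Hence the series converges for |x − 5| < 1/(9/64) = 64/9, so the radius of convergence is 64/9.
When x = 109/9, the terms do not tend to 0, so the series diverges.
Check x = -19/9: the terms have absolute value of order n, which does not tend to 0, so the series diverges by the divergence test.

(-19/9, 109/9)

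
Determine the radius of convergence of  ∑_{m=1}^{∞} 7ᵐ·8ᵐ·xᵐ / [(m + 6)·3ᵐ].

R = 3/56

The ratio of consecutive coefficients is [(m + 6)/((m+1) + 6)] · 7·8/3 → 56/3.
The series converges when 56/3 · |x| < 1, giving R = 3/56.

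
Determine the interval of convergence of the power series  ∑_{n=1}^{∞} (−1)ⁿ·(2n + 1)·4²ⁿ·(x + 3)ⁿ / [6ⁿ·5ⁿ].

(-39/8, -9/8)

Ratio test: |a_{n+1}/a_n| = [(2(n+1) + 1)/(2n + 1)] · 16/(6·5) → 8/15 as n → ∞.
The series converges when 8/15 · |x + 3| < 1, giving R = 15/8.
When x = -9/8, the n-th term does not approach 0; divergence by the term test.
Endpoint x = -39/8: the n-th term does not approach 0; divergence by the term test.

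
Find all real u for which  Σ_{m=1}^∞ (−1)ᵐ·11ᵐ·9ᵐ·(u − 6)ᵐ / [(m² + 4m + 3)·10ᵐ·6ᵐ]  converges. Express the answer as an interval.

The ratio of consecutive coefficients is [(m² + 4m + 3)/((m+1)² + 4(m+1) + 3)] · 11·9/(10·6) → 33/20.
Convergence for |u − 6| · 33/20 < 1, i.e. |u − 6| < 20/33. So R = 20/33.
When u = 218/33, the terms are on the order of 1/m², so the series converges absolutely by comparison with the p-series (p = 2 > 1).
Check u = 178/33: absolute convergence follows by limit comparison with Σ 1/m².

[178/33, 218/33]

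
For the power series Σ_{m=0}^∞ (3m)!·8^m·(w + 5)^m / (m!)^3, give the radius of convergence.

The ratio of consecutive coefficients is (3m+1)·(3m+2)·(3m+3)/(m+1)³ · 8 → 216.
Convergence for |w + 5| · 216 < 1, i.e. |w + 5| < 1/216. So R = 1/216.

R = 1/216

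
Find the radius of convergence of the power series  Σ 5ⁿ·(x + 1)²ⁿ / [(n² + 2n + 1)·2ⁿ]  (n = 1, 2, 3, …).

R = √10/5

Apply the ratio test: |a_{n+1}| / |a_n| = [(n² + 2n + 1)/((n+1)² + 2(n+1) + 1)] · 5/2, which tends to 5/2 as n → ∞.
Since the exponent of (x + 1) increases by 2 each term, convergence requires |x + 1|² < 2/5, hence R = √10/5.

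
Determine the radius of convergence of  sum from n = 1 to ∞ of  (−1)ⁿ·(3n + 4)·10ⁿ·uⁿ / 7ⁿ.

R = 7/10

By the ratio test, |a_{n+1}/a_n| = [(3(n+1) + 4)/(3n + 4)] · 10/7 → 10/7.
Hence the series converges for |u| < 1/(10/7) = 7/10, so the radius of convergence is 7/10.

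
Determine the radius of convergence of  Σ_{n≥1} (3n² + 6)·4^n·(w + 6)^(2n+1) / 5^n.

By the ratio test, |a_{n+1}/a_n| = [(3(n+1)² + 6)/(3n² + 6)] · 4/5 → 4/5.
Writing y = (w + 6)², the series in y has radius 5/4, so |w + 6| < √(5/4) and R = √5/2.

R = √5/2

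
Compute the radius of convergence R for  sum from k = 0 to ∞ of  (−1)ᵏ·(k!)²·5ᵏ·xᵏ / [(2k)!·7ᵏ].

R = 28/5

Ratio test: |a_{k+1}/a_k| = (k+1)²/[(2k+1)·(2k+2)] · 5/7 → 5/28 as k → ∞.
The series converges when 5/28 · |x| < 1, giving R = 28/5.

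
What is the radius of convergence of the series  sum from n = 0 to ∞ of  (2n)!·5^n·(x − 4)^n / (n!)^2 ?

R = 1/20

Apply the ratio test: |a_{n+1}| / |a_n| = (2n+1)·(2n+2)/(n+1)² · 5, which tends to 20 as n → ∞.
Hence the series converges for |x − 4| < 1/(20) = 1/20, so the radius of convergence is 1/20.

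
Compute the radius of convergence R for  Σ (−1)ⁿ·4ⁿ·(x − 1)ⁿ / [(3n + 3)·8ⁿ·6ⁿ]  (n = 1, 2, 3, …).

Apply the ratio test: |a_{n+1}| / |a_n| = [(3n + 3)/(3(n+1) + 3)] · 4/(8·6), which tends to 1/12 as n → ∞.
Convergence for |x − 1| · 1/12 < 1, i.e. |x − 1| < 12. So R = 12.

R = 12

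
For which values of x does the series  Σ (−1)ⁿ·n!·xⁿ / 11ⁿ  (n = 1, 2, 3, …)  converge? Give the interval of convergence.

Ratio test: |a_{n+1}/a_n| = (n+1) · 1/11 → ∞ as n → ∞.
The ratio grows without bound, so the series diverges whenever x ≠ 0; it converges only at x = 0. R = 0.

{0}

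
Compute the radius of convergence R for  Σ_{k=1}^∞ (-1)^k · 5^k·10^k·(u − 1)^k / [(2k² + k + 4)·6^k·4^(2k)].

R = 48/25

By the ratio test, |a_{k+1}/a_k| = [(2k² + k + 4)/(2(k+1)² + (k+1) + 4)] · 5·10/(6·16) → 25/48.
Thus R = 1/(25/48) = 48/25.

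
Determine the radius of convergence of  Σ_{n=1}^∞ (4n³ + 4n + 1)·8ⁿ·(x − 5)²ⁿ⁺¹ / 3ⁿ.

R = √6/4

By the ratio test, |a_{n+1}/a_n| = [(4(n+1)³ + 4(n+1) + 1)/(4n³ + 4n + 1)] · 8/3 → 8/3.
Since the exponent of (x − 5) increases by 2 each term, convergence requires |x − 5|² < 3/8, hence R = √6/4.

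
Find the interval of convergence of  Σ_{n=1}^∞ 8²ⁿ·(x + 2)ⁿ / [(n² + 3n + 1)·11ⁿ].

[-139/64, -117/64]

The ratio of consecutive coefficients is [(n² + 3n + 1)/((n+1)² + 3(n+1) + 1)] · 64/11 → 64/11.
Thus R = 1/(64/11) = 11/64.
At x = -117/64: the series is dominated by a constant times Σ 1/n², which converges (p = 2 > 1).
When x = -139/64, absolute convergence follows by limit comparison with Σ 1/n².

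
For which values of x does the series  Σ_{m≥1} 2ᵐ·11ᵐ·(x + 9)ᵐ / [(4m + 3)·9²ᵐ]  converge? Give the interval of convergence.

By the ratio test, |a_{m+1}/a_m| = [(4m + 3)/(4(m+1) + 3)] · 2·11/81 → 22/81.
The series converges when 22/81 · |x + 9| < 1, giving R = 81/22.
When x = -117/22, comparison with the harmonic series Σ 1/m shows the series diverges.
When x = -279/22, convergence follows from the alternating series test (terms decrease monotonically to 0).

[-279/22, -117/22)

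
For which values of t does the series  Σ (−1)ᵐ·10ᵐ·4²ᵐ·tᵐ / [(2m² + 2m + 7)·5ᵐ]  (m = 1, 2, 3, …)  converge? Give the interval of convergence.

[-1/32, 1/32]

Apply the ratio test: |a_{m+1}| / |a_m| = [(2m² + 2m + 7)/(2(m+1)² + 2(m+1) + 7)] · 10·16/5, which tends to 32 as m → ∞.
The series converges when 32 · |t| < 1, giving R = 1/32.
Endpoint t = 1/32: the series is dominated by a constant times Σ 1/m², which converges (p = 2 > 1).
At t = -1/32: the series is dominated by a constant times Σ 1/m², which converges (p = 2 > 1).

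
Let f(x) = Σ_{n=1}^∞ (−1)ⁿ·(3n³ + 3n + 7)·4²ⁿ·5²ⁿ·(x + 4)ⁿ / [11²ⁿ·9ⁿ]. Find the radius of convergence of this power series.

Apply the ratio test: |a_{n+1}| / |a_n| = [(3(n+1)³ + 3(n+1) + 7)/(3n³ + 3n + 7)] · 16·25/(121·9), which tends to 400/1089 as n → ∞.
Hence the series converges for |x + 4| < 1/(400/1089) = 1089/400, so the radius of convergence is 1089/400.

R = 1089/400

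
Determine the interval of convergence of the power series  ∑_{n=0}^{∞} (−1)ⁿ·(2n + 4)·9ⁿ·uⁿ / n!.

Apply the ratio test: |a_{n+1}| / |a_n| = (2(n+1) + 4)/(2n + 4) · 9 · 1/(n+1), which tends to 0 as n → ∞.
The limit is 0, so the series converges for all u; R = ∞.

(−∞, ∞)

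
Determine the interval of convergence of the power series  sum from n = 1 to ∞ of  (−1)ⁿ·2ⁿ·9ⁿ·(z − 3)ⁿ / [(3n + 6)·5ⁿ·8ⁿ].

Ratio test: |a_{n+1}/a_n| = [(3n + 6)/(3(n+1) + 6)] · 2·9/(5·8) → 9/20 as n → ∞.
Thus R = 1/(9/20) = 20/9.
Endpoint z = 47/9: convergence follows from the alternating series test (terms decrease monotonically to 0).
Check z = 7/9: the terms are asymptotic to a nonzero constant times 1/n, so the series diverges by limit comparison with Σ 1/n.

(7/9, 47/9]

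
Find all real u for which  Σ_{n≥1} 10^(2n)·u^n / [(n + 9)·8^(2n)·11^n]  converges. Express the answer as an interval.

The ratio of consecutive coefficients is [(n + 9)/((n+1) + 9)] · 100/(64·11) → 25/176.
Hence the series converges for |u| < 1/(25/176) = 176/25, so the radius of convergence is 176/25.
Check u = 176/25: the terms behave like c/n; limit comparison with the harmonic series gives divergence.
At u = -176/25: convergence follows from the alternating series test (terms decrease monotonically to 0).

[-176/25, 176/25)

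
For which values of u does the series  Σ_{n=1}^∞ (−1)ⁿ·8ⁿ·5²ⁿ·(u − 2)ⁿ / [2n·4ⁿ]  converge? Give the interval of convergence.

(99/50, 101/50]

Ratio test: |a_{n+1}/a_n| = [2n/2(n+1)] · 8·25/4 → 50 as n → ∞.
The series converges when 50 · |u − 2| < 1, giving R = 1/50.
Endpoint u = 101/50: convergence follows from the alternating series test (terms decrease monotonically to 0).
Endpoint u = 99/50: the terms are asymptotic to a nonzero constant times 1/n, so the series diverges by limit comparison with Σ 1/n.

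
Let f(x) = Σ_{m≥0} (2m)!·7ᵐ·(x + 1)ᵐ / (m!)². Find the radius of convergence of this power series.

The ratio of consecutive coefficients is (2m+1)·(2m+2)/(m+1)² · 7 → 28.
Convergence for |x + 1| · 28 < 1, i.e. |x + 1| < 1/28. So R = 1/28.

R = 1/28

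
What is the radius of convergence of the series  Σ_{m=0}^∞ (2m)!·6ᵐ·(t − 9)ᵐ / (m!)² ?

R = 1/24

The ratio of consecutive coefficients is (2m+1)·(2m+2)/(m+1)² · 6 → 24.
The series converges when 24 · |t − 9| < 1, giving R = 1/24.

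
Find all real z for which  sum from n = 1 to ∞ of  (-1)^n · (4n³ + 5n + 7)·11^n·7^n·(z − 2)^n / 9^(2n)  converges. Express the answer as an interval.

Apply the ratio test: |a_{n+1}| / |a_n| = [(4(n+1)³ + 5(n+1) + 7)/(4n³ + 5n + 7)] · 11·7/81, which tends to 77/81 as n → ∞.
The series converges when 77/81 · |z − 2| < 1, giving R = 81/77.
At z = 235/77: the terms do not tend to 0, so the series diverges.
Check z = 73/77: the n-th term does not approach 0; divergence by the term test.

(73/77, 235/77)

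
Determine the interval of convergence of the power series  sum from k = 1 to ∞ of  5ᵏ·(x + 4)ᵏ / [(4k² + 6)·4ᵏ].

[-24/5, -16/5]

The ratio of consecutive coefficients is [(4k² + 6)/(4(k+1)² + 6)] · 5/4 → 5/4.
Convergence for |x + 4| · 5/4 < 1, i.e. |x + 4| < 4/5. So R = 4/5.
When x = -16/5, absolute convergence follows by limit comparison with Σ 1/k².
At x = -24/5: absolute convergence follows by limit comparison with Σ 1/k².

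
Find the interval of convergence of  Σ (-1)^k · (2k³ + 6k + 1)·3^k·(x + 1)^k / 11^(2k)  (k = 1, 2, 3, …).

Apply the ratio test: |a_{k+1}| / |a_k| = [(2(k+1)³ + 6(k+1) + 1)/(2k³ + 6k + 1)] · 3/121, which tends to 3/121 as k → ∞.
Thus R = 1/(3/121) = 121/3.
Endpoint x = 118/3: the terms have absolute value of order k³, which does not tend to 0, so the series diverges by the divergence test.
At x = -124/3: the k-th term does not approach 0; divergence by the term test.

(-124/3, 118/3)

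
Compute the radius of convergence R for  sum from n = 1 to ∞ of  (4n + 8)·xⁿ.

R = 1

Ratio test: |a_{n+1}/a_n| = (4(n+1) + 8)/(4n + 8) → 1 as n → ∞.
So the series converges when |x| < 1 and diverges when |x| > 1; R = 1.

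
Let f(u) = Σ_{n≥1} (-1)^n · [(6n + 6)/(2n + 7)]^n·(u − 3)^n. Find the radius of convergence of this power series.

R = 1/3

By the Cauchy root test, |a_n|^(1/n) = (6n + 6)/(2n + 7) → 3.
Convergence for |u − 3| · 3 < 1, i.e. |u − 3| < 1/3. So R = 1/3.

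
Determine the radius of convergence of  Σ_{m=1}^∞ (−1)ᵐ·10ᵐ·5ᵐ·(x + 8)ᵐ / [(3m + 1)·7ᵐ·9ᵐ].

R = 63/50

By the ratio test, |a_{m+1}/a_m| = [(3m + 1)/(3(m+1) + 1)] · 10·5/(7·9) → 50/63.
Thus R = 1/(50/63) = 63/50.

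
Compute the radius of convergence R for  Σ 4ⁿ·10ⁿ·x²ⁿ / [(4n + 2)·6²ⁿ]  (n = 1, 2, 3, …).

Ratio test: |a_{n+1}/a_n| = [(4n + 2)/(4(n+1) + 2)] · 4·10/36 → 10/9 as n → ∞.
Since the exponent of x increases by 2 each term, convergence requires |x|² < 9/10, hence R = 3√10/10.

R = 3√10/10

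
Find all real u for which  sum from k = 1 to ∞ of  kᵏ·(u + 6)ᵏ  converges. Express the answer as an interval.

Root test: |a_k|^(1/k) = k → ∞.
The root grows without bound, so R = 0 (convergence only at u = -6).

{-6}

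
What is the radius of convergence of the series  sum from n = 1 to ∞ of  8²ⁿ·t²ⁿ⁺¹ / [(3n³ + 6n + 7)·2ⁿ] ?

R = √2/8

By the ratio test, |a_{n+1}/a_n| = [(3n³ + 6n + 7)/(3(n+1)³ + 6(n+1) + 7)] · 64/2 → 32.
Since the exponent of t increases by 2 each term, convergence requires |t|² < 1/32, hence R = √2/8.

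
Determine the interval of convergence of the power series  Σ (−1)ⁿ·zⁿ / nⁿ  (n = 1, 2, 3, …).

(−∞, ∞)

By the Cauchy root test, |a_n|^(1/n) = 1/n → 0.
The limit is 0 for every z, so R = ∞.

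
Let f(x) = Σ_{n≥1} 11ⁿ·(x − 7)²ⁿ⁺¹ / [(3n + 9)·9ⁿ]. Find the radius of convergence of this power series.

By the ratio test, |a_{n+1}/a_n| = [(3n + 9)/(3(n+1) + 9)] · 11/9 → 11/9.
Successive powers of (x − 7) differ by 2, so the series converges when |x − 7|² · 11/9 < 1, i.e. |x − 7| < √(9/11). So R = 3√11/11.

R = 3√11/11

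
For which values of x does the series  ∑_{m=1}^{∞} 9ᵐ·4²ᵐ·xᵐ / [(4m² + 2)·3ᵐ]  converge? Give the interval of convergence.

[-1/48, 1/48]

By the ratio test, |a_{m+1}/a_m| = [(4m² + 2)/(4(m+1)² + 2)] · 9·16/3 → 48.
The series converges when 48 · |x| < 1, giving R = 1/48.
Check x = 1/48: the terms are on the order of 1/m², so the series converges absolutely by comparison with the p-series (p = 2 > 1).
At x = -1/48: the series is dominated by a constant times Σ 1/m², which converges (p = 2 > 1).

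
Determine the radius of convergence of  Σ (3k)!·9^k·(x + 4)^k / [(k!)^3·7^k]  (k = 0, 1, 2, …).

The ratio of consecutive coefficients is (3k+1)·(3k+2)·(3k+3)/(k+1)³ · 9/7 → 243/7.
Hence the series converges for |x + 4| < 1/(243/7) = 7/243, so the radius of convergence is 7/243.

R = 7/243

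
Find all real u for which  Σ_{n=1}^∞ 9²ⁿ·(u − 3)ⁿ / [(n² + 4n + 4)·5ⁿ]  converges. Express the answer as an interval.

[238/81, 248/81]

By the ratio test, |a_{n+1}/a_n| = [(n² + 4n + 4)/((n+1)² + 4(n+1) + 4)] · 81/5 → 81/5.
The series converges when 81/5 · |u − 3| < 1, giving R = 5/81.
Endpoint u = 248/81: the series is dominated by a constant times Σ 1/n², which converges (p = 2 > 1).
At u = 238/81: absolute convergence follows by limit comparison with Σ 1/n².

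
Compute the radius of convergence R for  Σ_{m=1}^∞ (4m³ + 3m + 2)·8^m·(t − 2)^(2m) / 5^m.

Ratio test: |a_{m+1}/a_m| = [(4(m+1)³ + 3(m+1) + 2)/(4m³ + 3m + 2)] · 8/5 → 8/5 as m → ∞.
Since the exponent of (t − 2) increases by 2 each term, convergence requires |t − 2|² < 5/8, hence R = √10/4.

R = √10/4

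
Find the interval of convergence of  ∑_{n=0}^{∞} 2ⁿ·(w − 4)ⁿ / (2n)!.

(−∞, ∞)

By the ratio test, |a_{n+1}/a_n| = 2 · 1/[(2n+1)·(2n+2)] → 0.
The ratio tends to 0 regardless of w, hence R = ∞.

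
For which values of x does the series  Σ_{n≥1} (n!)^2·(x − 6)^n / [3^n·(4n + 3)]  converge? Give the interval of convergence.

{6}

Apply the ratio test: |a_{n+1}| / |a_n| = (n+1)² · 1/3 · (4n + 3)/(4(n+1) + 3), which tends to ∞ as n → ∞.
Since the ratio → ∞, the series diverges for every x ≠ 6, and R = 0.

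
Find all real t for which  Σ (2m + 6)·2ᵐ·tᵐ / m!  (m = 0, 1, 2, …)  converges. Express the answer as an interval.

(−∞, ∞)

Ratio test: |a_{m+1}/a_m| = (2(m+1) + 6)/(2m + 6) · 2 · 1/(m+1) → 0 as m → ∞.
Since the limit is 0 < 1 for every t, the series converges on all of ℝ and R = ∞.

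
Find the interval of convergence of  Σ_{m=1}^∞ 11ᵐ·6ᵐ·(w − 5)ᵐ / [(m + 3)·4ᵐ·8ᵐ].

[149/33, 181/33)

Ratio test: |a_{m+1}/a_m| = [(m + 3)/((m+1) + 3)] · 11·6/(4·8) → 33/16 as m → ∞.
Thus R = 1/(33/16) = 16/33.
At w = 181/33: the terms behave like c/m; limit comparison with the harmonic series gives divergence.
Endpoint w = 149/33: an alternating series whose terms decrease to 0 in absolute value, so it converges by the Leibniz criterion.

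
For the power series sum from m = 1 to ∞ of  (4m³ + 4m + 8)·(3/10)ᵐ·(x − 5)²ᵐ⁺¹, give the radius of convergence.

Apply the ratio test: |a_{m+1}| / |a_m| = [(4(m+1)³ + 4(m+1) + 8)/(4m³ + 4m + 8)] · 3/10, which tends to 3/10 as m → ∞.
Since the exponent of (x − 5) increases by 2 each term, convergence requires |x − 5|² < 10/3, hence R = √30/3.

R = √30/3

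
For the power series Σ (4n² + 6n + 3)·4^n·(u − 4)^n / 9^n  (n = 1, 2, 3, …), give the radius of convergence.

R = 9/4

By the ratio test, |a_{n+1}/a_n| = [(4(n+1)² + 6(n+1) + 3)/(4n² + 6n + 3)] · 4/9 → 4/9.
The series converges when 4/9 · |u − 4| < 1, giving R = 9/4.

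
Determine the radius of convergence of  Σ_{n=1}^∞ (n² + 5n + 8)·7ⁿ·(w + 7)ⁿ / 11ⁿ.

R = 11/7

The ratio of consecutive coefficients is [((n+1)² + 5(n+1) + 8)/(n² + 5n + 8)] · 7/11 → 7/11.
Thus R = 1/(7/11) = 11/7.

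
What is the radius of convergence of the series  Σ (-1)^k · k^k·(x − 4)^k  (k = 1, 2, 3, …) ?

Applying the root test, |a_k|^(1/k) = k → ∞.
The root grows without bound, so R = 0 (convergence only at x = 4).

R = 0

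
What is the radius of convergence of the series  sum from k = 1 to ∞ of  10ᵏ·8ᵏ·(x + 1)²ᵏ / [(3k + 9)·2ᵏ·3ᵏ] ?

R = √30/20

The ratio of consecutive coefficients is [(3k + 9)/(3(k+1) + 9)] · 10·8/(2·3) → 40/3.
Since the exponent of (x + 1) increases by 2 each term, convergence requires |x + 1|² < 3/40, hence R = √30/20.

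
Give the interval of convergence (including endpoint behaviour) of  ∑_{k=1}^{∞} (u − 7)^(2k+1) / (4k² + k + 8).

[6, 8]

Apply the ratio test: |a_{k+1}| / |a_k| = (4k² + k + 8)/(4(k+1)² + (k+1) + 8), which tends to 1 as k → ∞.
Successive powers of (u − 7) differ by 2, so the series converges when |u − 7|² · 1 < 1, i.e. |u − 7| < √(1) = 1. So R = 1.
Endpoint u = 8: the series is dominated by a constant times Σ 1/k², which converges (p = 2 > 1).
When u = 6, the terms are on the order of 1/k², so the series converges absolutely by comparison with the p-series (p = 2 > 1).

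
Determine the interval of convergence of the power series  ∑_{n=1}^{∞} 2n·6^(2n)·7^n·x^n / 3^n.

The ratio of consecutive coefficients is [2(n+1)/2n] · 36·7/3 → 84.
The series converges when 84 · |x| < 1, giving R = 1/84.
Check x = 1/84: the terms do not tend to 0, so the series diverges.
Endpoint x = -1/84: the terms have absolute value of order n, which does not tend to 0, so the series diverges by the divergence test.

(-1/84, 1/84)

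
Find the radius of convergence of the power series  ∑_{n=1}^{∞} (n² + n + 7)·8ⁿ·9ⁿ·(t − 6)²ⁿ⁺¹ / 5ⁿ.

Ratio test: |a_{n+1}/a_n| = [((n+1)² + (n+1) + 7)/(n² + n + 7)] · 8·9/5 → 72/5 as n → ∞.
Successive powers of (t − 6) differ by 2, so the series converges when |t − 6|² · 72/5 < 1, i.e. |t − 6| < √(5/72). So R = √10/12.

R = √10/12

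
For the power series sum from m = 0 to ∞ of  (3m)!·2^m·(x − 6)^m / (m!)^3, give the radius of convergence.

R = 1/54

By the ratio test, |a_{m+1}/a_m| = (3m+1)·(3m+2)·(3m+3)/(m+1)³ · 2 → 54.
Convergence for |x − 6| · 54 < 1, i.e. |x − 6| < 1/54. So R = 1/54.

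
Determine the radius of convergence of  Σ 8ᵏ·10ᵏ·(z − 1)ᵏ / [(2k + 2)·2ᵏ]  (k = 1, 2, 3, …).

The ratio of consecutive coefficients is [(2k + 2)/(2(k+1) + 2)] · 8·10/2 → 40.
Thus R = 1/(40) = 1/40.

R = 1/40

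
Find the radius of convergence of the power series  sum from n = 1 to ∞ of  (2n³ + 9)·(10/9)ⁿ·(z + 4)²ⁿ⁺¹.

By the ratio test, |a_{n+1}/a_n| = [(2(n+1)³ + 9)/(2n³ + 9)] · 10/9 → 10/9.
Writing y = (z + 4)², the series in y has radius 9/10, so |z + 4| < √(9/10) and R = 3√10/10.

R = 3√10/10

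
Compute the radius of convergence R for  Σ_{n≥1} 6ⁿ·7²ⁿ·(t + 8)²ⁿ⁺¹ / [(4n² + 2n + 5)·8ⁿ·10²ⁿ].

R = 20√3/21

By the ratio test, |a_{n+1}/a_n| = [(4n² + 2n + 5)/(4(n+1)² + 2(n+1) + 5)] · 6·49/(8·100) → 147/400.
Writing y = (t + 8)², the series in y has radius 400/147, so |t + 8| < √(400/147) and R = 20√3/21.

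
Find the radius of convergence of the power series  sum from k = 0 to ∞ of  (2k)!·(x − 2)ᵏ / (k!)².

Ratio test: |a_{k+1}/a_k| = (2k+1)·(2k+2)/(k+1)² → 4 as k → ∞.
Hence the series converges for |x − 2| < 1/(4) = 1/4, so the radius of convergence is 1/4.

R = 1/4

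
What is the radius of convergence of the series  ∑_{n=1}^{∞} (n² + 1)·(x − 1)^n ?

The ratio of consecutive coefficients is ((n+1)² + 1)/(n² + 1) → 1.
Convergence for |x − 1| < 1, so R = 1.

R = 1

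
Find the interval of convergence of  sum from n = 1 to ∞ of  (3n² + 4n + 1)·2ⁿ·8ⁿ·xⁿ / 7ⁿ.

(-7/16, 7/16)

Ratio test: |a_{n+1}/a_n| = [(3(n+1)² + 4(n+1) + 1)/(3n² + 4n + 1)] · 2·8/7 → 16/7 as n → ∞.
Thus R = 1/(16/7) = 7/16.
At x = 7/16: the terms do not tend to 0, so the series diverges.
At x = -7/16: the n-th term does not approach 0; divergence by the term test.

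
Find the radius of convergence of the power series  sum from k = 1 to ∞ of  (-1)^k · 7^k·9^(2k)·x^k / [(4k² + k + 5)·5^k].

Apply the ratio test: |a_{k+1}| / |a_k| = [(4k² + k + 5)/(4(k+1)² + (k+1) + 5)] · 7·81/5, which tends to 567/5 as k → ∞.
Hence the series converges for |x| < 1/(567/5) = 5/567, so the radius of convergence is 5/567.

R = 5/567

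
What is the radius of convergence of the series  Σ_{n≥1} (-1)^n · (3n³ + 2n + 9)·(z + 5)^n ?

The ratio of consecutive coefficients is (3(n+1)³ + 2(n+1) + 9)/(3n³ + 2n + 9) → 1.
Hence R = 1.

R = 1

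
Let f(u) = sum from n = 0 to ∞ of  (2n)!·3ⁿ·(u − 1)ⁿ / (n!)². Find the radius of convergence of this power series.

R = 1/12

Apply the ratio test: |a_{n+1}| / |a_n| = (2n+1)·(2n+2)/(n+1)² · 3, which tends to 12 as n → ∞.
The series converges when 12 · |u − 1| < 1, giving R = 1/12.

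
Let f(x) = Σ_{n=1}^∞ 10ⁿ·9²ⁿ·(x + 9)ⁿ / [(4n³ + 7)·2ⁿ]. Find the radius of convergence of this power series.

R = 1/405

Ratio test: |a_{n+1}/a_n| = [(4n³ + 7)/(4(n+1)³ + 7)] · 10·81/2 → 405 as n → ∞.
The series converges when 405 · |x + 9| < 1, giving R = 1/405.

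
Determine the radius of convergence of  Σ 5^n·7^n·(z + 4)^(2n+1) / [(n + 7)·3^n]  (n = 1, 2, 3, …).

Apply the ratio test: |a_{n+1}| / |a_n| = [(n + 7)/((n+1) + 7)] · 5·7/3, which tends to 35/3 as n → ∞.
Since the exponent of (z + 4) increases by 2 each term, convergence requires |z + 4|² < 3/35, hence R = √105/35.

R = √105/35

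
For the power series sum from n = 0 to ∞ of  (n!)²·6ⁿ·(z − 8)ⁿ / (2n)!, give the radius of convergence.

R = 2/3

By the ratio test, |a_{n+1}/a_n| = (n+1)²/[(2n+1)·(2n+2)] · 6 → 3/2.
Hence the series converges for |z − 8| < 1/(3/2) = 2/3, so the radius of convergence is 2/3.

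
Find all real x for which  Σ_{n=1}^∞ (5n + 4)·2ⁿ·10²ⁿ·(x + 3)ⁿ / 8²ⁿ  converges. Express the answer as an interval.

(-83/25, -67/25)

Ratio test: |a_{n+1}/a_n| = [(5(n+1) + 4)/(5n + 4)] · 2·100/64 → 25/8 as n → ∞.
Hence the series converges for |x + 3| < 1/(25/8) = 8/25, so the radius of convergence is 8/25.
At x = -67/25: the n-th term does not approach 0; divergence by the term test.
When x = -83/25, the n-th term does not approach 0; divergence by the term test.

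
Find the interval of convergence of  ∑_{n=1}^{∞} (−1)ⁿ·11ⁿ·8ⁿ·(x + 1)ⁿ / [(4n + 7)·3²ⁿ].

The ratio of consecutive coefficients is [(4n + 7)/(4(n+1) + 7)] · 11·8/9 → 88/9.
Hence the series converges for |x + 1| < 1/(88/9) = 9/88, so the radius of convergence is 9/88.
When x = -79/88, the terms alternate in sign and decrease monotonically to 0 in absolute value (size ~ c/n), so the alternating series test gives convergence.
At x = -97/88: the terms behave like c/n; limit comparison with the harmonic series gives divergence.

(-97/88, -79/88]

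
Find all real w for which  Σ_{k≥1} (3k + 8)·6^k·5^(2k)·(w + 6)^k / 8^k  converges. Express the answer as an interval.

(-454/75, -446/75)

Ratio test: |a_{k+1}/a_k| = [(3(k+1) + 8)/(3k + 8)] · 6·25/8 → 75/4 as k → ∞.
Convergence for |w + 6| · 75/4 < 1, i.e. |w + 6| < 4/75. So R = 4/75.
Check w = -446/75: the k-th term does not approach 0; divergence by the term test.
When w = -454/75, the terms have absolute value of order k, which does not tend to 0, so the series diverges by the divergence test.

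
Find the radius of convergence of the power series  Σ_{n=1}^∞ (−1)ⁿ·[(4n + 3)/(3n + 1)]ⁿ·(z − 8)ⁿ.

Applying the root test, |a_n|^(1/n) = (4n + 3)/(3n + 1) → 4/3.
The series converges when 4/3 · |z − 8| < 1, giving R = 3/4.

R = 3/4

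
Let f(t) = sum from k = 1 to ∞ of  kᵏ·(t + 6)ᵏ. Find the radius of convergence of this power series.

R = 0

Applying the root test, |a_k|^(1/k) = k → ∞.
Since the k-th root of |a_k| is unbounded, the series converges only at t = -6; R = 0.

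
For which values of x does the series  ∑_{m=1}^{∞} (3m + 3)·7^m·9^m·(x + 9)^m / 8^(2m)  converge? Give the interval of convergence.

(-631/63, -503/63)

Apply the ratio test: |a_{m+1}| / |a_m| = [(3(m+1) + 3)/(3m + 3)] · 7·9/64, which tends to 63/64 as m → ∞.
Thus R = 1/(63/64) = 64/63.
At x = -503/63: the terms have absolute value of order m, which does not tend to 0, so the series diverges by the divergence test.
At x = -631/63: the terms do not tend to 0, so the series diverges.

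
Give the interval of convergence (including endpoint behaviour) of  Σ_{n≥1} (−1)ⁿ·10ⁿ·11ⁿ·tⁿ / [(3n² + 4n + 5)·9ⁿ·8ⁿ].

Ratio test: |a_{n+1}/a_n| = [(3n² + 4n + 5)/(3(n+1)² + 4(n+1) + 5)] · 10·11/(9·8) → 55/36 as n → ∞.
The series converges when 55/36 · |t| < 1, giving R = 36/55.
Endpoint t = 36/55: the series is dominated by a constant times Σ 1/n², which converges (p = 2 > 1).
At t = -36/55: the series is dominated by a constant times Σ 1/n², which converges (p = 2 > 1).

[-36/55, 36/55]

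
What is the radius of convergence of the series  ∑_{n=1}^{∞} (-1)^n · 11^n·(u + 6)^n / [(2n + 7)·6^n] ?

R = 6/11

Ratio test: |a_{n+1}/a_n| = [(2n + 7)/(2(n+1) + 7)] · 11/6 → 11/6 as n → ∞.
Thus R = 1/(11/6) = 6/11.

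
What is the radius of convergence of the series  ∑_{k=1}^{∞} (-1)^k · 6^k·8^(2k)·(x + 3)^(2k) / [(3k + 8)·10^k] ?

R = √15/24

Ratio test: |a_{k+1}/a_k| = [(3k + 8)/(3(k+1) + 8)] · 6·64/10 → 192/5 as k → ∞.
Since the exponent of (x + 3) increases by 2 each term, convergence requires |x + 3|² < 5/192, hence R = √15/24.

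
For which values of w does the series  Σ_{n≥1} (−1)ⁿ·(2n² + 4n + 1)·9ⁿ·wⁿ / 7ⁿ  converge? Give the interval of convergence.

Ratio test: |a_{n+1}/a_n| = [(2(n+1)² + 4(n+1) + 1)/(2n² + 4n + 1)] · 9/7 → 9/7 as n → ∞.
The series converges when 9/7 · |w| < 1, giving R = 7/9.
When w = 7/9, the terms do not tend to 0, so the series diverges.
When w = -7/9, the n-th term does not approach 0; divergence by the term test.

(-7/9, 7/9)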